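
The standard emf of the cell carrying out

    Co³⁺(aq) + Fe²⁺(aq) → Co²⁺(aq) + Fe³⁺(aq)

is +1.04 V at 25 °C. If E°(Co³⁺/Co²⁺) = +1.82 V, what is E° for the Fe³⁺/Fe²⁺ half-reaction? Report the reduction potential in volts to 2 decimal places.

In the reaction as written the Co³⁺/Co²⁺ couple is reduced (cathode) and Fe³⁺/Fe²⁺ is oxidized (anode), so E°cell = E°(Co³⁺/Co²⁺) − E°(Fe³⁺/Fe²⁺).
E°(Fe³⁺/Fe²⁺) = E°(cathode) − E°cell = +1.82 − (+1.04) = +0.78 V.

+0.78 V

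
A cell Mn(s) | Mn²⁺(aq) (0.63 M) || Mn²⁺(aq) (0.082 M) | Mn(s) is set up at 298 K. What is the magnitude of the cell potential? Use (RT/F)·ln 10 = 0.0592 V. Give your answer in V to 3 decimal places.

0.026 V

For a concentration cell E°cell = 0, since both electrodes use the same couple.
The compartment with the higher Mn²⁺(aq) concentration (0.63 M) acts as the cathode; ions are reduced there and produced at the dilute (0.082 M) anode.
With n = 2, Ecell = −(0.0592/2)·log([dilute]/[conc]) = −(0.0592/2)·log(0.082/0.63) = +0.026 V.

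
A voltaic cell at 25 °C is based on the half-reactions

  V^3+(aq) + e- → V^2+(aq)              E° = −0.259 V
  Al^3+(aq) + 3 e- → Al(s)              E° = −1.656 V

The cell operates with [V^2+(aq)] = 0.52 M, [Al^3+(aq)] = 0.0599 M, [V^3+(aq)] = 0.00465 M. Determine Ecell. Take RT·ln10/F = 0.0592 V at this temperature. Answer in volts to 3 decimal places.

Since E°(V³⁺/V²⁺) > E°(Al³⁺/Al), V³⁺/V²⁺ serves as the cathode.
E°cell = E°cat − E°an = −0.259 − (−1.656) = +1.397 V; n = 3.
Balancing gives 3 V^3+(aq) + Al(s) → 3 V^2+(aq) + Al^3+(aq); hence Q = ([V^2+(aq)]^3·[Al^3+(aq)]) / [V^3+(aq)]^3 = 8.38×10^4 (log Q = 4.923).
E = E° − (0.0592/n)·log Q = +1.397 − (0.0592/3)(4.923) = +1.300 V.

+1.300 V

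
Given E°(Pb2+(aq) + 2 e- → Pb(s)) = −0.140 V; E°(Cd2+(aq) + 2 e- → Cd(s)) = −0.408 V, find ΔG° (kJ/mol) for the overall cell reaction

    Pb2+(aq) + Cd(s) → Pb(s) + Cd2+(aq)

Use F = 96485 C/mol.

In the reaction as written Pb2+(aq) is reduced, so the Pb²⁺/Pb couple is the cathode and Cd²⁺/Cd is the anode.
E°cell = −0.140 − (−0.408) = +0.268 V; balancing electrons gives n = 2.
ΔG° = −nFE°cell = −(2)(96485)(+0.268) J/mol = −51.7 kJ/mol.

−51.7 kJ/mol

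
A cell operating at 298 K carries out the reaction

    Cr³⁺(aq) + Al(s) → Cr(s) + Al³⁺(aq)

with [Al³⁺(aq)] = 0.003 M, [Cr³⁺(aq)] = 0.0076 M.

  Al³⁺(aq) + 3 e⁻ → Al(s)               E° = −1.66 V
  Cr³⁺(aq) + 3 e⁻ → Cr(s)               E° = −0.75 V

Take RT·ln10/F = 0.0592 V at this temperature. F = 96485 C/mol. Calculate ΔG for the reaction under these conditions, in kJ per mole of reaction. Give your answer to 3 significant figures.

E°cell = −0.75 − (−1.66) = +0.91 V; the balanced reaction transfers n = 3 electrons.
Q = [Al³⁺(aq)] / [Cr³⁺(aq)] = 0.395, so log Q = −0.404 and E = +0.91 − (0.0592/3)(−0.404) = +0.9180 V.
Then ΔG = −nFE = −3 × 96485 × +0.9180 J/mol = −266 kJ/mol.

−266 kJ/mol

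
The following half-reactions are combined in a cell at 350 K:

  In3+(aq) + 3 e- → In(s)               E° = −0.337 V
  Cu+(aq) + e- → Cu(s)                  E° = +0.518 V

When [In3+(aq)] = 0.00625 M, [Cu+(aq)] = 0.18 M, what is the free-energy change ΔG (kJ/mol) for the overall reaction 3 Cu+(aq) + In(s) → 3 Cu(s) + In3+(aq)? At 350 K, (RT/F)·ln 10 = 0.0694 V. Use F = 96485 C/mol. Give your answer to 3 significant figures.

With Cu⁺/Cu reduced at the cathode, E°cell = +0.518 − (−0.337) = +0.855 V and n = 3.
Q = [In3+(aq)] / [Cu+(aq)]^3 = 1.07, so log Q = 0.030 and E = +0.855 − (0.0694/3)(0.030) = +0.8543 V.
Finally ΔG = −nFE = −(3)(96485 C/mol)(+0.8543 V) = −247 kJ/mol.

−247 kJ/mol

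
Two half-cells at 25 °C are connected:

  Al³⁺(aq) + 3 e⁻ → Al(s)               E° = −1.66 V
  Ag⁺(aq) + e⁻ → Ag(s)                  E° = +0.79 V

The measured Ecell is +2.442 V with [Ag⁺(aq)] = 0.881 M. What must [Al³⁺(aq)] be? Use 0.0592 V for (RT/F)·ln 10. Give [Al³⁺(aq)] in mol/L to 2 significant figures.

Ag⁺/Ag is the cathode (higher E°); E°cell = +0.79 − (−1.66) = +2.45 V with n = 3.
From the Nernst equation, log Q = n(E° − E)/0.0592 = 3·(+2.45 − (+2.442))/0.0592 = 0.405.
Balancing electrons gives 3 Ag⁺(aq) + Al(s) → 3 Ag(s) + Al³⁺(aq); thus Q = [Al³⁺(aq)] / [Ag⁺(aq)]^3.
Isolating [Al³⁺(aq)] in Q = 10^{0.405} yields log [Al³⁺(aq)] = 0.240, i.e. 1.7 M.

1.7 M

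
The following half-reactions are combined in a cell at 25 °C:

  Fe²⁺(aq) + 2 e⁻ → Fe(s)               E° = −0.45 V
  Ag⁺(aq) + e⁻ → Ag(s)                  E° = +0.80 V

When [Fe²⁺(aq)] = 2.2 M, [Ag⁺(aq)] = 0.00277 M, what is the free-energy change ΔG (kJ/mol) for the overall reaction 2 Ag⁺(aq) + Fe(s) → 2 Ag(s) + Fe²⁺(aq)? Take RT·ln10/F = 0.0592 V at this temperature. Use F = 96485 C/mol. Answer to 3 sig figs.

E°cell = +0.80 − (−0.45) = +1.25 V; the balanced reaction transfers n = 2 electrons.
The reaction quotient is [Fe²⁺(aq)] / [Ag⁺(aq)]^2 = 2.87×10^5; by Nernst, E = +1.25 − (0.0592/2)(5.457) = +1.0885 V.
Then ΔG = −nFE = −2 × 96485 × +1.0885 J/mol = −210 kJ/mol.

−210 kJ/mol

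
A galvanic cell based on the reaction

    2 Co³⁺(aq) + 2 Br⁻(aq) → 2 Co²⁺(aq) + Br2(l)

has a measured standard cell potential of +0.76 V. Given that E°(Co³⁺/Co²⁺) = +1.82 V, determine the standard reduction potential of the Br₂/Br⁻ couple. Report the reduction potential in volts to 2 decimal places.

+1.06 V

In the reaction as written the Co³⁺/Co²⁺ couple is reduced (cathode) and Br₂/Br⁻ is oxidized (anode), so E°cell = E°(Co³⁺/Co²⁺) − E°(Br₂/Br⁻).
E°(Br₂/Br⁻) = E°(cathode) − E°cell = +1.82 − (+0.76) = +1.06 V.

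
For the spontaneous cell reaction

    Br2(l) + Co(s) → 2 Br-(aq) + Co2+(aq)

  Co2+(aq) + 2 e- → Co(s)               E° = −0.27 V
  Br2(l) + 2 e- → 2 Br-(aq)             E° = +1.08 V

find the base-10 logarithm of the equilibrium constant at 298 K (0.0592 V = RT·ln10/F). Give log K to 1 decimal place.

The Br₂/Br⁻ couple is reduced (cathode); E°cell = +1.08 − (−0.27) = +1.35 V with n = 2.
At equilibrium E = 0, so log K = nE°cell / 0.0592 = (2)(+1.35) / 0.0592 = 45.6.

log K = 45.6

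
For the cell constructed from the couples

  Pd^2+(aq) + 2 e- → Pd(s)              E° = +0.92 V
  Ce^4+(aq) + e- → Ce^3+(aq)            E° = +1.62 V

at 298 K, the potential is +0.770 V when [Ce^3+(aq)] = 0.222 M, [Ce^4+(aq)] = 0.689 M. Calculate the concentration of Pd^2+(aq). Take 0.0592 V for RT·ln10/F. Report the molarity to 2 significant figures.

0.042 M

Ce⁴⁺/Ce³⁺ is the cathode (higher E°); E°cell = +1.62 − (+0.92) = +0.70 V with n = 2.
From the Nernst equation, log Q = n(E° − E)/0.0592 = 2·(+0.70 − (+0.770))/0.0592 = −2.365.
For 2 Ce^4+(aq) + Pd(s) → 2 Ce^3+(aq) + Pd^2+(aq), the reaction quotient is Q = ([Ce^3+(aq)]^2·[Pd^2+(aq)]) / [Ce^4+(aq)]^2.
Substituting the known concentrations and solving, log [Pd^2+(aq)] = −1.381 and [Pd^2+(aq)] = 0.042 M.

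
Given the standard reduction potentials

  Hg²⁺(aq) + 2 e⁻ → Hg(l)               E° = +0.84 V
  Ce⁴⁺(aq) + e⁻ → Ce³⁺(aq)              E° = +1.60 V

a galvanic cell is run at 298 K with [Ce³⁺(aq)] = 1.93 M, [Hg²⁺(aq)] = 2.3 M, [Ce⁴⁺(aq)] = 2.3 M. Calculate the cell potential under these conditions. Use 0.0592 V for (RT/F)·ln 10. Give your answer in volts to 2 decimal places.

+0.75 V

The Ce⁴⁺/Ce³⁺ couple has the more positive E°, so it is the cathode; Hg²⁺/Hg is the anode.
E°cell = E°cat − E°an = +1.60 − (+0.84) = +0.76 V; n = 2.
Balancing gives 2 Ce⁴⁺(aq) + Hg(l) → 2 Ce³⁺(aq) + Hg²⁺(aq); hence Q = ([Ce³⁺(aq)]^2·[Hg²⁺(aq)]) / [Ce⁴⁺(aq)]^2 = 1.62 (log Q = 0.209).
E = E° − (0.0592/n)·log Q = +0.76 − (0.0592/2)(0.209) = +0.75 V.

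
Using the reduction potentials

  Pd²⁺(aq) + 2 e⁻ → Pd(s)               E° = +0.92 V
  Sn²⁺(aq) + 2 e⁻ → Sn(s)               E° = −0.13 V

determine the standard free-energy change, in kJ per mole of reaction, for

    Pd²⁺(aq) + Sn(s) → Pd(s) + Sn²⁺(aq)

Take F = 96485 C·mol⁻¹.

−203 kJ/mol

In the reaction as written Pd²⁺(aq) is reduced, so the Pd²⁺/Pd couple is the cathode and Sn²⁺/Sn is the anode.
E°cell = +0.92 − (−0.13) = +1.05 V; balancing electrons gives n = 2.
ΔG° = −nFE°cell = −(2)(96485)(+1.05) J/mol = −203 kJ/mol.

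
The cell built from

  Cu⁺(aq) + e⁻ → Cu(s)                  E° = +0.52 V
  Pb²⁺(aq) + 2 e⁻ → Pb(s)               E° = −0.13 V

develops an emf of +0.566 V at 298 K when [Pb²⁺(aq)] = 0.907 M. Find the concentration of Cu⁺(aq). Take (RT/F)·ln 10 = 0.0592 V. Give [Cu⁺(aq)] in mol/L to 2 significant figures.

With Cu⁺/Cu at the cathode and Pb²⁺/Pb at the anode, E°cell = +0.52 − (−0.13) = +0.65 V (n = 2).
From the Nernst equation, log Q = n(E° − E)/0.0592 = 2·(+0.65 − (+0.566))/0.0592 = 2.838.
Balancing electrons gives 2 Cu⁺(aq) + Pb(s) → 2 Cu(s) + Pb²⁺(aq); thus Q = [Pb²⁺(aq)] / [Cu⁺(aq)]^2.
Isolating [Cu⁺(aq)] in Q = 10^{2.838} yields log [Cu⁺(aq)] = −1.440, i.e. 0.036 M.

0.036 M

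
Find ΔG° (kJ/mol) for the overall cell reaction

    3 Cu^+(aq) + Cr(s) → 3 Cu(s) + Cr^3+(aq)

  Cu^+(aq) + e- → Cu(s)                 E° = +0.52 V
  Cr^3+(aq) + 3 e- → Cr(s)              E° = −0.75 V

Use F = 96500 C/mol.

−368 kJ/mol

In the reaction as written Cu^+(aq) is reduced, so the Cu⁺/Cu couple is the cathode and Cr³⁺/Cr is the anode.
E°cell = +0.52 − (−0.75) = +1.27 V; balancing electrons gives n = 3.
ΔG° = −nFE°cell = −(3)(96500)(+1.27) J/mol = −368 kJ/mol.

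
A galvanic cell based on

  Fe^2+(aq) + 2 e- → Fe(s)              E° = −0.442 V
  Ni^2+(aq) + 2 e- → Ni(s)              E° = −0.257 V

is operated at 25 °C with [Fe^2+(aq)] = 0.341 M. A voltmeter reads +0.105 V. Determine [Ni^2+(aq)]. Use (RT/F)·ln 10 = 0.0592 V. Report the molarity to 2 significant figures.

Ni²⁺/Ni is the cathode (higher E°); E°cell = −0.257 − (−0.442) = +0.185 V with n = 2.
From the Nernst equation, log Q = n(E° − E)/0.0592 = 2·(+0.185 − (+0.105))/0.0592 = 2.703.
For Ni^2+(aq) + Fe(s) → Ni(s) + Fe^2+(aq), the reaction quotient is Q = [Fe^2+(aq)] / [Ni^2+(aq)].
Substituting the known concentrations and solving, log [Ni^2+(aq)] = −3.170 and [Ni^2+(aq)] = 0.00068 M.

0.00068 M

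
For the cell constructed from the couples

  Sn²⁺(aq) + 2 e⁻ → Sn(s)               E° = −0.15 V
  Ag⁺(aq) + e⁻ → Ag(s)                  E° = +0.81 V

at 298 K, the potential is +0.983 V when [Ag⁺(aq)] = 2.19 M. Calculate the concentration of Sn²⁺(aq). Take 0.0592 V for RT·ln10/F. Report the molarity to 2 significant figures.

Ag⁺/Ag is the cathode (higher E°); E°cell = +0.81 − (−0.15) = +0.96 V with n = 2.
Rearranging E = E° − (0.0592/n)·log Q gives log Q = 2(+0.96 − (+0.983))/0.0592 = −0.777.
For 2 Ag⁺(aq) + Sn(s) → 2 Ag(s) + Sn²⁺(aq), the reaction quotient is Q = [Sn²⁺(aq)] / [Ag⁺(aq)]^2.
Isolating [Sn²⁺(aq)] in Q = 10^{−0.777} yields log [Sn²⁺(aq)] = −0.096, i.e. 0.80 M.

0.80 M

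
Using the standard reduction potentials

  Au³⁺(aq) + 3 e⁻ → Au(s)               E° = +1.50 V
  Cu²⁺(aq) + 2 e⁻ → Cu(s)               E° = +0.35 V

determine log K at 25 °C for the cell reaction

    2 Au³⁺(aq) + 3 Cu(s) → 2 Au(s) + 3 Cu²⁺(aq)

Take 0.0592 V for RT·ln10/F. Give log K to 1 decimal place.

The Au³⁺/Au couple is reduced (cathode); E°cell = +1.50 − (+0.35) = +1.15 V with n = 6.
At equilibrium E = 0, so log K = nE°cell / 0.0592 = (6)(+1.15) / 0.0592 = 116.6.

log K = 116.6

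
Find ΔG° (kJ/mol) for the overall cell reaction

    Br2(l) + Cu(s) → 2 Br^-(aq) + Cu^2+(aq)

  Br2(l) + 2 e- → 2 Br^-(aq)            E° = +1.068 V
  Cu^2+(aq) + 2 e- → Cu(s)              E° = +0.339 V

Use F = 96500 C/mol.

In the reaction as written Br2(l) is reduced, so the Br₂/Br⁻ couple is the cathode and Cu²⁺/Cu is the anode.
E°cell = +1.068 − (+0.339) = +0.729 V; balancing electrons gives n = 2.
ΔG° = −nFE°cell = −(2)(96500)(+0.729) J/mol = −141 kJ/mol.

−141 kJ/mol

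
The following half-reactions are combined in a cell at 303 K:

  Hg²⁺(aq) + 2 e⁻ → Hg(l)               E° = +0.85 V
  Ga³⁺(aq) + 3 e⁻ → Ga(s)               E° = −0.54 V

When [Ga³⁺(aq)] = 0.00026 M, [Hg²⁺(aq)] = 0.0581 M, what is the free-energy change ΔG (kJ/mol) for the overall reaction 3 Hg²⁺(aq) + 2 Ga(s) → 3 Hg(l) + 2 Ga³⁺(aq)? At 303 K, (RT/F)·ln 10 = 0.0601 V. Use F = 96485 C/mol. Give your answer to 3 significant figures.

−825 kJ/mol

With Hg²⁺/Hg reduced at the cathode, E°cell = +0.85 − (−0.54) = +1.39 V and n = 6.
The reaction quotient is [Ga³⁺(aq)]^2 / [Hg²⁺(aq)]^3 = 0.000345; by Nernst, E = +1.39 − (0.0601/6)(−3.463) = +1.4247 V.
ΔG = −nFE = −(6)(96485)(+1.4247) J/mol = −825 kJ/mol.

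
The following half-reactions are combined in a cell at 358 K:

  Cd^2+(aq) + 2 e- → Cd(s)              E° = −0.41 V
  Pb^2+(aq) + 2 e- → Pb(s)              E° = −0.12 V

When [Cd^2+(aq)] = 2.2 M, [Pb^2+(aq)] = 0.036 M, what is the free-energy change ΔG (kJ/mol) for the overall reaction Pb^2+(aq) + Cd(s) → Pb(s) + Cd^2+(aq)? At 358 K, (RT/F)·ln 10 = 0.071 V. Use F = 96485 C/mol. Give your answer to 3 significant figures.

−43.7 kJ/mol

The standard cell potential is −0.12 − (−0.41) = +0.29 V, with n = 2 electrons in the balanced equation.
Here Q = [Cd^2+(aq)] / [Pb^2+(aq)] = 61.1 (log Q = 1.786), giving E = +0.29 − (0.071/2)·(1.786) = +0.2266 V.
Then ΔG = −nFE = −2 × 96485 × +0.2266 J/mol = −43.7 kJ/mol.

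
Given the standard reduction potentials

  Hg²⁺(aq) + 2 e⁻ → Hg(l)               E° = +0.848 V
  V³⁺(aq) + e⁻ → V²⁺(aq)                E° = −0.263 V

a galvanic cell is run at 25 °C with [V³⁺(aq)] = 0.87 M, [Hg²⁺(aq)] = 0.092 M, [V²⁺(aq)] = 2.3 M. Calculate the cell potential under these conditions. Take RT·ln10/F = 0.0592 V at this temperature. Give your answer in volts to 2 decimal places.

The Hg²⁺/Hg couple has the more positive E°, so it is the cathode; V³⁺/V²⁺ is the anode.
E°cell = +0.848 − (−0.263) = +1.111 V, with n = 2 electrons transferred.
Balancing gives Hg²⁺(aq) + 2 V²⁺(aq) → Hg(l) + 2 V³⁺(aq); hence Q = [V³⁺(aq)]^2 / ([Hg²⁺(aq)]·[V²⁺(aq)]^2) = 1.56 (log Q = 0.192).
Applying E = E° − (RT ln10/nF)·log Q gives +1.111 − (0.0592/2)(0.192) = +1.11 V.

+1.11 V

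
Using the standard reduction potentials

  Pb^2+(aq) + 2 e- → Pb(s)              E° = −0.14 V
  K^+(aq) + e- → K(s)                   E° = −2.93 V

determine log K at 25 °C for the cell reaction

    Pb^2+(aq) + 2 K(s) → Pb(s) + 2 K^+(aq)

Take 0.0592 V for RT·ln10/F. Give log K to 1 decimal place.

log K = 94.3

The Pb²⁺/Pb couple is reduced (cathode); E°cell = −0.14 − (−2.93) = +2.79 V with n = 2.
At equilibrium E = 0, so log K = nE°cell / 0.0592 = (2)(+2.79) / 0.0592 = 94.3.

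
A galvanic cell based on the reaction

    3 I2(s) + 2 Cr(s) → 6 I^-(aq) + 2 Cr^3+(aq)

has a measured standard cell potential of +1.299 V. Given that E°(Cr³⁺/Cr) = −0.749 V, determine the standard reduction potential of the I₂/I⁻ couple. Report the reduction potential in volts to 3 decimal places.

In the reaction as written the I₂/I⁻ couple is reduced (cathode) and Cr³⁺/Cr is oxidized (anode), so E°cell = E°(I₂/I⁻) − E°(Cr³⁺/Cr).
E°(I₂/I⁻) = E°cell + E°(anode) = +1.299 + (−0.749) = +0.550 V.

+0.550 V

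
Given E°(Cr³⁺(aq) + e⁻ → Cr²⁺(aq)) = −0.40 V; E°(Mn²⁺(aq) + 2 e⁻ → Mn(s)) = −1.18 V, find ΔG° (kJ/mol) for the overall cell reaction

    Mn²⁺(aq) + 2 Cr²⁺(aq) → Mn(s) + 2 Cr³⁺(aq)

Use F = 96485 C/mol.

+151 kJ/mol

In the reaction as written Mn²⁺(aq) is reduced, so the Mn²⁺/Mn couple is the cathode and Cr³⁺/Cr²⁺ is the anode.
E°cell = −1.18 − (−0.40) = −0.78 V; balancing electrons gives n = 2.
ΔG° = −nFE°cell = −(2)(96485)(−0.78) J/mol = +151 kJ/mol.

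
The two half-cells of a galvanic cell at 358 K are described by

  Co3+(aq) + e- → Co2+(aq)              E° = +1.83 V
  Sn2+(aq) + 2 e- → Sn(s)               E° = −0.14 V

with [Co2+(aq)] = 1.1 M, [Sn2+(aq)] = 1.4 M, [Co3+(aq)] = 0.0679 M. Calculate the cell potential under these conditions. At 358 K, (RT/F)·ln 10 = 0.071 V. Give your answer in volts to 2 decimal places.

+1.88 V

Since E°(Co³⁺/Co²⁺) > E°(Sn²⁺/Sn), Co³⁺/Co²⁺ serves as the cathode.
The standard potential is +1.83 − (−0.14) = +1.97 V and the balanced reaction transfers n = 2 electrons.
Balancing gives 2 Co3+(aq) + Sn(s) → 2 Co2+(aq) + Sn2+(aq); hence Q = ([Co2+(aq)]^2·[Sn2+(aq)]) / [Co3+(aq)]^2 = 367 (log Q = 2.565).
E = E° − (0.071/n)·log Q = +1.97 − (0.071/2)(2.565) = +1.88 V.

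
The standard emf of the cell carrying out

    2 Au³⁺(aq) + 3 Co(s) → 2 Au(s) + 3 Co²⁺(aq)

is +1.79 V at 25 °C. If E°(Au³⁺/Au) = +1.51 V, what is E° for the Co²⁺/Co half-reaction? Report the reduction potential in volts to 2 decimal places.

−0.28 V

In the reaction as written the Au³⁺/Au couple is reduced (cathode) and Co²⁺/Co is oxidized (anode), so E°cell = E°(Au³⁺/Au) − E°(Co²⁺/Co).
E°(Co²⁺/Co) = E°(cathode) − E°cell = +1.51 − (+1.79) = −0.28 V.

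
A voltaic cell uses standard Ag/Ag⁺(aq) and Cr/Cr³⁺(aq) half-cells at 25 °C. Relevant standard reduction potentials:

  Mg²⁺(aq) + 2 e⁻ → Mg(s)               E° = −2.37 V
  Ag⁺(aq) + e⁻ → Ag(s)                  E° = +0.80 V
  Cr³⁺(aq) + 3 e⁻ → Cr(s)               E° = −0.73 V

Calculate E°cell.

Of the two couples in this cell, the one with the more positive reduction potential is reduced at the cathode: here that is Ag⁺/Ag (+0.80 V); Cr³⁺/Cr (−0.73 V) is the anode.
E°cell = E°(cathode) − E°(anode) = +0.80 − (−0.73) = +1.53 V.

+1.53 V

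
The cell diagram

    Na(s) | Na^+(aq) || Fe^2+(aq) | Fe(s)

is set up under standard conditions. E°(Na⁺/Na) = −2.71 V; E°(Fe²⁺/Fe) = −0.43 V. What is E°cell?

+2.28 V

By convention the left-hand electrode in cell notation is the anode (oxidation) and the right-hand electrode is the cathode (reduction).
E°cell = E°(right) − E°(left) = −0.43 − (−2.71) = +2.28 V.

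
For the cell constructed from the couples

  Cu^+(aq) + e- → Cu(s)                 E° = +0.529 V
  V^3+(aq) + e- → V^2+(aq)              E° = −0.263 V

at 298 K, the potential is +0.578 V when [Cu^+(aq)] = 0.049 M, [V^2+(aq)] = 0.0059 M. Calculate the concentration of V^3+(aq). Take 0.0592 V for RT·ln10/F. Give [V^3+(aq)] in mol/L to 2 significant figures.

The Cu⁺/Cu couple has the larger reduction potential, so it is the cathode: E°cell = +0.529 − (−0.263) = +0.792 V and n = 1.
Since E = E° − (0.0592/n)·log Q, log Q = n(E° − E)/0.0592 = 3.615.
The balanced reaction is Cu^+(aq) + V^2+(aq) → Cu(s) + V^3+(aq), so Q = [V^3+(aq)] / ([Cu^+(aq)]·[V^2+(aq)]).
Isolating [V^3+(aq)] in Q = 10^{3.615} yields log [V^3+(aq)] = 0.076, i.e. 1.2 M.

1.2 M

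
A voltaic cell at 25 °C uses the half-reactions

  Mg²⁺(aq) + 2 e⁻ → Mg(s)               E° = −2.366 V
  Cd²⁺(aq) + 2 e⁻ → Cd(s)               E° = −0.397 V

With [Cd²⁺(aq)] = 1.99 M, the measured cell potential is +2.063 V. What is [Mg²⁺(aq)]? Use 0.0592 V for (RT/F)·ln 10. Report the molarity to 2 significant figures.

0.0013 M

The Cd²⁺/Cd couple has the larger reduction potential, so it is the cathode: E°cell = −0.397 − (−2.366) = +1.969 V and n = 2.
Rearranging E = E° − (0.0592/n)·log Q gives log Q = 2(+1.969 − (+2.063))/0.0592 = −3.176.
For Cd²⁺(aq) + Mg(s) → Cd(s) + Mg²⁺(aq), the reaction quotient is Q = [Mg²⁺(aq)] / [Cd²⁺(aq)].
Solving for the unknown gives log [Mg²⁺(aq)] = −2.877, so [Mg²⁺(aq)] ≈ 0.0013 M.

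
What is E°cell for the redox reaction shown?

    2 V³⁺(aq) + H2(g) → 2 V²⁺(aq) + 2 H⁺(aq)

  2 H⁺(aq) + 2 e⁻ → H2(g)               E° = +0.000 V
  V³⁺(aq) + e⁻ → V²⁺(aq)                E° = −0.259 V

−0.259 V

V³⁺(aq) gains electrons, so the V³⁺/V²⁺ couple is the cathode; the 2H⁺/H₂ couple is the anode.
E°cell = E°(cathode) − E°(anode) = −0.259 − (+0.000) = −0.259 V.
The negative E°cell means the reaction is non-spontaneous in the direction written.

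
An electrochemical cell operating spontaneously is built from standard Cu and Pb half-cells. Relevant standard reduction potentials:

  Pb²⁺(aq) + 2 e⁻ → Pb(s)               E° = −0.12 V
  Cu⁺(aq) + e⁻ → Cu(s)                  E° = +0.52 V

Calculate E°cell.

+0.64 V

Of the two couples in this cell, the one with the more positive reduction potential is reduced at the cathode: here that is Cu⁺/Cu (+0.52 V); Pb²⁺/Pb (−0.12 V) is the anode.
E°cell = E°(cathode) − E°(anode) = +0.52 − (−0.12) = +0.64 V.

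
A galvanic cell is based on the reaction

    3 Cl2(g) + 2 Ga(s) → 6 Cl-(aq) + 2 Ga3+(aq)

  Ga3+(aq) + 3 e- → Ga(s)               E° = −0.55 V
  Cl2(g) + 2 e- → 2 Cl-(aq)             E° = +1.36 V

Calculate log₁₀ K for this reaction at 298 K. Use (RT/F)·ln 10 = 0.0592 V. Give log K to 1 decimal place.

log K = 193.6

The Cl₂/Cl⁻ couple is reduced (cathode); E°cell = +1.36 − (−0.55) = +1.91 V with n = 6.
At equilibrium E = 0, so log K = nE°cell / 0.0592 = (6)(+1.91) / 0.0592 = 193.6.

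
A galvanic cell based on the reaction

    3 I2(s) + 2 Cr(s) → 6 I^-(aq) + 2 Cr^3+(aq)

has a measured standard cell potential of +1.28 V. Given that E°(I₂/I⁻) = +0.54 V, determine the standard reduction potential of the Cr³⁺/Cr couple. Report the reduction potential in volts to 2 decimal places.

−0.74 V

In the reaction as written the I₂/I⁻ couple is reduced (cathode) and Cr³⁺/Cr is oxidized (anode), so E°cell = E°(I₂/I⁻) − E°(Cr³⁺/Cr).
E°(Cr³⁺/Cr) = E°(cathode) − E°cell = +0.54 − (+1.28) = −0.74 V.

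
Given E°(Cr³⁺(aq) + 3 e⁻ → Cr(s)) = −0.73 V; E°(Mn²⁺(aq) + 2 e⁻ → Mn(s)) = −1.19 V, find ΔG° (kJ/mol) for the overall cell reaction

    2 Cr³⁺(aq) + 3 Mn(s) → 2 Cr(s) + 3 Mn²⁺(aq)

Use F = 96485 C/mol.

In the reaction as written Cr³⁺(aq) is reduced, so the Cr³⁺/Cr couple is the cathode and Mn²⁺/Mn is the anode.
E°cell = −0.73 − (−1.19) = +0.46 V; balancing electrons gives n = 6.
ΔG° = −nFE°cell = −(6)(96485)(+0.46) J/mol = −266 kJ/mol.

−266 kJ/mol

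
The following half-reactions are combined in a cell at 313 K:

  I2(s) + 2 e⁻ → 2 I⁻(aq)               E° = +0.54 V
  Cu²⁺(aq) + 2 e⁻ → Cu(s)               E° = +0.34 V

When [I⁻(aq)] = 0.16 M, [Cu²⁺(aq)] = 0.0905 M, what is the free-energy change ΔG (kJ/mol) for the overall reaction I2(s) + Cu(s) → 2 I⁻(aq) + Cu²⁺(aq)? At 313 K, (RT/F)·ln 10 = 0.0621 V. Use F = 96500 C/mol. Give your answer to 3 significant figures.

−54.4 kJ/mol

With I₂/I⁻ reduced at the cathode, E°cell = +0.54 − (+0.34) = +0.20 V and n = 2.
The reaction quotient is [I⁻(aq)]^2·[Cu²⁺(aq)] = 0.00232; by Nernst, E = +0.20 − (0.0621/2)(−2.635) = +0.2818 V.
ΔG = −nFE = −(2)(96500)(+0.2818) J/mol = −54.4 kJ/mol.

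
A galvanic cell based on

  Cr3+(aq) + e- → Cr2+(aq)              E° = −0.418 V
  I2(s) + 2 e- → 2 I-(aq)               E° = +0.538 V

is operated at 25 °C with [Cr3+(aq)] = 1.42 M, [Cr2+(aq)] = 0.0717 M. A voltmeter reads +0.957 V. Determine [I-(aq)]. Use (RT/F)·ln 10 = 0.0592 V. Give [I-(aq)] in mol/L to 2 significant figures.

0.049 M

The I₂/I⁻ couple has the larger reduction potential, so it is the cathode: E°cell = +0.538 − (−0.418) = +0.956 V and n = 2.
Since E = E° − (0.0592/n)·log Q, log Q = n(E° − E)/0.0592 = −0.034.
The balanced reaction is I2(s) + 2 Cr2+(aq) → 2 I-(aq) + 2 Cr3+(aq), so Q = ([I-(aq)]^2·[Cr3+(aq)]^2) / [Cr2+(aq)]^2.
Substituting the known concentrations and solving, log [I-(aq)] = −1.314 and [I-(aq)] = 0.049 M.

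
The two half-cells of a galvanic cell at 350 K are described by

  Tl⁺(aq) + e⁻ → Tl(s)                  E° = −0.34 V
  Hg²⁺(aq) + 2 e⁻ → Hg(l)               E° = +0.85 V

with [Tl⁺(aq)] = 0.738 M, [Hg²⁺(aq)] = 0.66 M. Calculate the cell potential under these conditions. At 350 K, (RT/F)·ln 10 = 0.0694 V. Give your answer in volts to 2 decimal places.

Hg²⁺/Hg is reduced (cathode, E° = +0.85 V) and Tl⁺/Tl is oxidized (anode).
E°cell = +0.85 − (−0.34) = +1.19 V, with n = 2 electrons transferred.
For the overall reaction Hg²⁺(aq) + 2 Tl(s) → Hg(l) + 2 Tl⁺(aq), Q = [Tl⁺(aq)]^2 / [Hg²⁺(aq)] = 0.825, giving log Q = −0.083.
By the Nernst equation, E = +1.19 − (0.0694/2)·(−0.083) = +1.19 V.

+1.19 V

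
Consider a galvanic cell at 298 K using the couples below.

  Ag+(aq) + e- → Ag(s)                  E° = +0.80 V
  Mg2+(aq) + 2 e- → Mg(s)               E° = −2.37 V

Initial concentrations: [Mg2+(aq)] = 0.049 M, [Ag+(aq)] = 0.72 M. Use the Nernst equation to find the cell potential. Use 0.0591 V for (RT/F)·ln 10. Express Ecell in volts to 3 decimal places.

+3.200 V

Ag⁺/Ag is reduced (cathode, E° = +0.80 V) and Mg²⁺/Mg is oxidized (anode).
E°cell = E°cat − E°an = +0.80 − (−2.37) = +3.17 V; n = 2.
Balancing gives 2 Ag+(aq) + Mg(s) → 2 Ag(s) + Mg2+(aq); hence Q = [Mg2+(aq)] / [Ag+(aq)]^2 = 0.0945 (log Q = −1.024).
E = E° − (0.0591/n)·log Q = +3.17 − (0.0591/2)(−1.024) = +3.200 V.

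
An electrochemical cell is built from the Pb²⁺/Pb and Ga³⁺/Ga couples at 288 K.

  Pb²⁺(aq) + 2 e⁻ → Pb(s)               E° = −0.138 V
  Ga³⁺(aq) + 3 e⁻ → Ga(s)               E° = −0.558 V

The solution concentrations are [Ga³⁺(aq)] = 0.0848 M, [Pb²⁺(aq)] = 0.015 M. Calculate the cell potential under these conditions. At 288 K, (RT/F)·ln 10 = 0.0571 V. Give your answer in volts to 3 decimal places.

+0.388 V

Pb²⁺/Pb is reduced (cathode, E° = −0.138 V) and Ga³⁺/Ga is oxidized (anode).
E°cell = E°cat − E°an = −0.138 − (−0.558) = +0.420 V; n = 6.
Balancing gives 3 Pb²⁺(aq) + 2 Ga(s) → 3 Pb(s) + 2 Ga³⁺(aq); hence Q = [Ga³⁺(aq)]^2 / [Pb²⁺(aq)]^3 = 2.13×10^3 (log Q = 3.329).
By the Nernst equation, E = +0.420 − (0.0571/6)·(3.329) = +0.388 V.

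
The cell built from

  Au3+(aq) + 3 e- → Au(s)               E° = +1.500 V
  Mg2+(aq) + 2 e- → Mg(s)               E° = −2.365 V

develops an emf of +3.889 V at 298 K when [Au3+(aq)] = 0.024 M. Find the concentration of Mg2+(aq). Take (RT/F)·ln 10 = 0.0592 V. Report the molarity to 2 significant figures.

Au³⁺/Au is the cathode (higher E°); E°cell = +1.500 − (−2.365) = +3.865 V with n = 6.
Since E = E° − (0.0592/n)·log Q, log Q = n(E° − E)/0.0592 = −2.432.
The balanced reaction is 2 Au3+(aq) + 3 Mg(s) → 2 Au(s) + 3 Mg2+(aq), so Q = [Mg2+(aq)]^3 / [Au3+(aq)]^2.
Solving for the unknown gives log [Mg2+(aq)] = −1.891, so [Mg2+(aq)] ≈ 0.013 M.

0.013 M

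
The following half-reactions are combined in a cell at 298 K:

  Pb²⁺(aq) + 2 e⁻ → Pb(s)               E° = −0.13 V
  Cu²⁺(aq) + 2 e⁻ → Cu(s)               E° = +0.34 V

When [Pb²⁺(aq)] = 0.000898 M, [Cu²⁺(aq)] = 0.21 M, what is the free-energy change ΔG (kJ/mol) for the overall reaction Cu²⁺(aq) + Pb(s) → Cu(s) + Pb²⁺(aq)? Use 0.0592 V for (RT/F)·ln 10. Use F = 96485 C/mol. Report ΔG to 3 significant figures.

−104 kJ/mol

E°cell = +0.34 − (−0.13) = +0.47 V; the balanced reaction transfers n = 2 electrons.
The reaction quotient is [Pb²⁺(aq)] / [Cu²⁺(aq)] = 0.00428; by Nernst, E = +0.47 − (0.0592/2)(−2.369) = +0.5401 V.
Then ΔG = −nFE = −2 × 96485 × +0.5401 J/mol = −104 kJ/mol.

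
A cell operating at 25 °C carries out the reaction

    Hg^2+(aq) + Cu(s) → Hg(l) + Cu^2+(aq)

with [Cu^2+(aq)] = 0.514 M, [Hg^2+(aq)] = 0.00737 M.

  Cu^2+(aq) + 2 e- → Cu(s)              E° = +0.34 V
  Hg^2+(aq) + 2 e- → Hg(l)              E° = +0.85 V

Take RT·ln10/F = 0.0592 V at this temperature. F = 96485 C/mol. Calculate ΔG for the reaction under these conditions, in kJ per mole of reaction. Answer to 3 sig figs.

−87.9 kJ/mol

With Hg²⁺/Hg reduced at the cathode, E°cell = +0.85 − (+0.34) = +0.51 V and n = 2.
Here Q = [Cu^2+(aq)] / [Hg^2+(aq)] = 69.7 (log Q = 1.843), giving E = +0.51 − (0.0592/2)·(1.843) = +0.4554 V.
ΔG = −nFE = −(2)(96485)(+0.4554) J/mol = −87.9 kJ/mol.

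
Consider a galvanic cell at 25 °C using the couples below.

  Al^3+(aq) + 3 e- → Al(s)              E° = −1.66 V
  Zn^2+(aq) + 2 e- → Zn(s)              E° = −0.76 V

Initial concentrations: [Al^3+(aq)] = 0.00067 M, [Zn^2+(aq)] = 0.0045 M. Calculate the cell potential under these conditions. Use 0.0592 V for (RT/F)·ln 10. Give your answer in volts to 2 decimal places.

The Zn²⁺/Zn couple has the more positive E°, so it is the cathode; Al³⁺/Al is the anode.
E°cell = E°cat − E°an = −0.76 − (−1.66) = +0.90 V; n = 6.
The balanced reaction is 3 Zn^2+(aq) + 2 Al(s) → 3 Zn(s) + 2 Al^3+(aq), so Q = [Al^3+(aq)]^2 / [Zn^2+(aq)]^3 = 4.93 and log Q = 0.693.
Applying E = E° − (RT ln10/nF)·log Q gives +0.90 − (0.0592/6)(0.693) = +0.89 V.

+0.89 V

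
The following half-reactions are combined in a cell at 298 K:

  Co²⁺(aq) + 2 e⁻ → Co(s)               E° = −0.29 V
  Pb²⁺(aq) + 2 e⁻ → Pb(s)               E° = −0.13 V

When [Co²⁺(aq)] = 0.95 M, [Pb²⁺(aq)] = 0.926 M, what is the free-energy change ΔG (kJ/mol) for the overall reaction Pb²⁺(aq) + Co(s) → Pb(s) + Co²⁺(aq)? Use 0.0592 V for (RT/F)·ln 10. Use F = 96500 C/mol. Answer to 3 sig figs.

−30.8 kJ/mol

With Pb²⁺/Pb reduced at the cathode, E°cell = −0.13 − (−0.29) = +0.16 V and n = 2.
Here Q = [Co²⁺(aq)] / [Pb²⁺(aq)] = 1.03 (log Q = 0.011), giving E = +0.16 − (0.0592/2)·(0.011) = +0.1597 V.
Then ΔG = −nFE = −2 × 96500 × +0.1597 J/mol = −30.8 kJ/mol.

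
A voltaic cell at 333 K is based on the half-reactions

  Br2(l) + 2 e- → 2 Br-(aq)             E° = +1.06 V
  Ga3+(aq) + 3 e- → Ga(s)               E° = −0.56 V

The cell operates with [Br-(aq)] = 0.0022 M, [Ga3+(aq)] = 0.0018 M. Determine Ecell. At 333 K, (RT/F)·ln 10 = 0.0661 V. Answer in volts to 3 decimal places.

+1.856 V

Br₂/Br⁻ is reduced (cathode, E° = +1.06 V) and Ga³⁺/Ga is oxidized (anode).
The standard potential is +1.06 − (−0.56) = +1.62 V and the balanced reaction transfers n = 6 electrons.
Balancing gives 3 Br2(l) + 2 Ga(s) → 6 Br-(aq) + 2 Ga3+(aq); hence Q = [Br-(aq)]^6·[Ga3+(aq)]^2 = 3.67×10^−22 (log Q = −21.435).
By the Nernst equation, E = +1.62 − (0.0661/6)·(−21.435) = +1.856 V.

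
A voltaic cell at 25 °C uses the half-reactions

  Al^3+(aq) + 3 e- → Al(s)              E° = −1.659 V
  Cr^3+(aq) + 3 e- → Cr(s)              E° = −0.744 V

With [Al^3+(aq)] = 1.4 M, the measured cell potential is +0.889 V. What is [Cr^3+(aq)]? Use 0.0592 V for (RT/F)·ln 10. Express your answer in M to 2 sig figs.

The Cr³⁺/Cr couple has the larger reduction potential, so it is the cathode: E°cell = −0.744 − (−1.659) = +0.915 V and n = 3.
Rearranging E = E° − (0.0592/n)·log Q gives log Q = 3(+0.915 − (+0.889))/0.0592 = 1.318.
The balanced reaction is Cr^3+(aq) + Al(s) → Cr(s) + Al^3+(aq), so Q = [Al^3+(aq)] / [Cr^3+(aq)].
Solving for the unknown gives log [Cr^3+(aq)] = −1.172, so [Cr^3+(aq)] ≈ 0.067 M.

0.067 M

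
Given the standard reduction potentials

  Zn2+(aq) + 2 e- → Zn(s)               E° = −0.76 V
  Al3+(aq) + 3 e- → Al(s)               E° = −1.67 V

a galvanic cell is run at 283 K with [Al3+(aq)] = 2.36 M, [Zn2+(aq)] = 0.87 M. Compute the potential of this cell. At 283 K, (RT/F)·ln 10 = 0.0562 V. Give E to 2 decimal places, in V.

Zn²⁺/Zn is reduced (cathode, E° = −0.76 V) and Al³⁺/Al is oxidized (anode).
E°cell = −0.76 − (−1.67) = +0.91 V, with n = 6 electrons transferred.
The balanced reaction is 3 Zn2+(aq) + 2 Al(s) → 3 Zn(s) + 2 Al3+(aq), so Q = [Al3+(aq)]^2 / [Zn2+(aq)]^3 = 8.46 and log Q = 0.927.
Applying E = E° − (RT ln10/nF)·log Q gives +0.91 − (0.0562/6)(0.927) = +0.90 V.

+0.90 V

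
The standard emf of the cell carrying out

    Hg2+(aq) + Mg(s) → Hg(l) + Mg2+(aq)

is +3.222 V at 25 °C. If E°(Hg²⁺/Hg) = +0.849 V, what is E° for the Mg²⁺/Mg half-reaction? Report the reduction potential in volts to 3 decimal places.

In the reaction as written the Hg²⁺/Hg couple is reduced (cathode) and Mg²⁺/Mg is oxidized (anode), so E°cell = E°(Hg²⁺/Hg) − E°(Mg²⁺/Mg).
E°(Mg²⁺/Mg) = E°(cathode) − E°cell = +0.849 − (+3.222) = −2.373 V.

−2.373 V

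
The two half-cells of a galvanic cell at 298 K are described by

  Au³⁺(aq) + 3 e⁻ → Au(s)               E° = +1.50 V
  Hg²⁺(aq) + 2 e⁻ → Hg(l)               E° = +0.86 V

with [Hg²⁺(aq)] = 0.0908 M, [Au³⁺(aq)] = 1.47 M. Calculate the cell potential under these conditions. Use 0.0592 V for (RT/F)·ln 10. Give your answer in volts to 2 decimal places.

+0.67 V

The Au³⁺/Au couple has the more positive E°, so it is the cathode; Hg²⁺/Hg is the anode.
The standard potential is +1.50 − (+0.86) = +0.64 V and the balanced reaction transfers n = 6 electrons.
The balanced reaction is 2 Au³⁺(aq) + 3 Hg(l) → 2 Au(s) + 3 Hg²⁺(aq), so Q = [Hg²⁺(aq)]^3 / [Au³⁺(aq)]^2 = 0.000346 and log Q = −3.460.
Applying E = E° − (RT ln10/nF)·log Q gives +0.64 − (0.0592/6)(−3.460) = +0.67 V.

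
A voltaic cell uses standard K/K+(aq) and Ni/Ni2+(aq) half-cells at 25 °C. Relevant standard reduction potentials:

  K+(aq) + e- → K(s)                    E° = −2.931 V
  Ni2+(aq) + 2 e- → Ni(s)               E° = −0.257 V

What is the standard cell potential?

+2.674 V

Of the two couples in this cell, the one with the more positive reduction potential is reduced at the cathode: here that is Ni²⁺/Ni (−0.257 V); K⁺/K (−2.931 V) is the anode.
E°cell = E°(cathode) − E°(anode) = −0.257 − (−2.931) = +2.674 V.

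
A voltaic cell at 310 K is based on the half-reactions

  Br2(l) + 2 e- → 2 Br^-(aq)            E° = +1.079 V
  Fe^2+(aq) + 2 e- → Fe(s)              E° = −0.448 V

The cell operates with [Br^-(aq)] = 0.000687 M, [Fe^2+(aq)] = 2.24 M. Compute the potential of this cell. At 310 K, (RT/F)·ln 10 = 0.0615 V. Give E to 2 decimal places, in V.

The Br₂/Br⁻ couple has the more positive E°, so it is the cathode; Fe²⁺/Fe is the anode.
E°cell = +1.079 − (−0.448) = +1.527 V, with n = 2 electrons transferred.
The balanced reaction is Br2(l) + Fe(s) → 2 Br^-(aq) + Fe^2+(aq), so Q = [Br^-(aq)]^2·[Fe^2+(aq)] = 1.06×10^−6 and log Q = −5.976.
By the Nernst equation, E = +1.527 − (0.0615/2)·(−5.976) = +1.71 V.

+1.71 V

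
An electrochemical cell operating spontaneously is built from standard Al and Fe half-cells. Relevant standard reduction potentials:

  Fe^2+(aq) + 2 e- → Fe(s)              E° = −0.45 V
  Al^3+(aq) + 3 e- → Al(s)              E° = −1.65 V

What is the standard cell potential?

Of the two couples in this cell, the one with the more positive reduction potential is reduced at the cathode: here that is Fe²⁺/Fe (−0.45 V); Al³⁺/Al (−1.65 V) is the anode.
E°cell = E°(cathode) − E°(anode) = −0.45 − (−1.65) = +1.20 V.

+1.20 V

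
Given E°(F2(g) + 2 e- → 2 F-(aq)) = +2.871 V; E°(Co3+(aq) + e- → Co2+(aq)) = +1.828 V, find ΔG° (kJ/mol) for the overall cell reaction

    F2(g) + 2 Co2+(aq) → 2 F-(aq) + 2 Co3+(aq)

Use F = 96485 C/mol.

In the reaction as written F2(g) is reduced, so the F₂/F⁻ couple is the cathode and Co³⁺/Co²⁺ is the anode.
E°cell = +2.871 − (+1.828) = +1.043 V; balancing electrons gives n = 2.
ΔG° = −nFE°cell = −(2)(96485)(+1.043) J/mol = −201 kJ/mol.

−201 kJ/mol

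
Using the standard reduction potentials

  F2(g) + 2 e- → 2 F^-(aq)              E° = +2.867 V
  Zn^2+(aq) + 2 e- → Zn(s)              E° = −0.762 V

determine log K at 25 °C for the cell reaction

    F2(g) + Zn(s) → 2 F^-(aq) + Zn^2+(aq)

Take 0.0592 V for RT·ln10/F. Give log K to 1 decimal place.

log K = 122.6

The F₂/F⁻ couple is reduced (cathode); E°cell = +2.867 − (−0.762) = +3.629 V with n = 2.
At equilibrium E = 0, so log K = nE°cell / 0.0592 = (2)(+3.629) / 0.0592 = 122.6.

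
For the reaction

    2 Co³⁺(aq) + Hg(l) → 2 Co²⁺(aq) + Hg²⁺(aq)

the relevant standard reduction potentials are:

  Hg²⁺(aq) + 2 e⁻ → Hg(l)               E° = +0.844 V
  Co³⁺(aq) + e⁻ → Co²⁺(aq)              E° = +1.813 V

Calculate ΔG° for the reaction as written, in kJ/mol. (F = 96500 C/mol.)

−187 kJ/mol

In the reaction as written Co³⁺(aq) is reduced, so the Co³⁺/Co²⁺ couple is the cathode and Hg²⁺/Hg is the anode.
E°cell = +1.813 − (+0.844) = +0.969 V; balancing electrons gives n = 2.
ΔG° = −nFE°cell = −(2)(96500)(+0.969) J/mol = −187 kJ/mol.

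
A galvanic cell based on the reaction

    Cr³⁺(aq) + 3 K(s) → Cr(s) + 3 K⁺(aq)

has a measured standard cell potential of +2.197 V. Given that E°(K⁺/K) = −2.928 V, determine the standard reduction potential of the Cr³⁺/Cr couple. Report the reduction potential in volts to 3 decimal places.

−0.731 V

In the reaction as written the Cr³⁺/Cr couple is reduced (cathode) and K⁺/K is oxidized (anode), so E°cell = E°(Cr³⁺/Cr) − E°(K⁺/K).
E°(Cr³⁺/Cr) = E°cell + E°(anode) = +2.197 + (−2.928) = −0.731 V.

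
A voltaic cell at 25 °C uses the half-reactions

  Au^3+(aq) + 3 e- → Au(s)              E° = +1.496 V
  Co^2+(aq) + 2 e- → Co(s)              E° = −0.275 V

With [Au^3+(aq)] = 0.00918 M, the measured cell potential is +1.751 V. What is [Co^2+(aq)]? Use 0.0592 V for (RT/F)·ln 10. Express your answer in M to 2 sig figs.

0.21 M

Au³⁺/Au is the cathode (higher E°); E°cell = +1.496 − (−0.275) = +1.771 V with n = 6.
Rearranging E = E° − (0.0592/n)·log Q gives log Q = 6(+1.771 − (+1.751))/0.0592 = 2.027.
Balancing electrons gives 2 Au^3+(aq) + 3 Co(s) → 2 Au(s) + 3 Co^2+(aq); thus Q = [Co^2+(aq)]^3 / [Au^3+(aq)]^2.
Substituting the known concentrations and solving, log [Co^2+(aq)] = −0.682 and [Co^2+(aq)] = 0.21 M.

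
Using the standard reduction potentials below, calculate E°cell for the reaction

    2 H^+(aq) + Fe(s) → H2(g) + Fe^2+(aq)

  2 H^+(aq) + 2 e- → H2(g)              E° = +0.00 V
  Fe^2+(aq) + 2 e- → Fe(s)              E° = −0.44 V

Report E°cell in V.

+0.44 V

H^+(aq) gains electrons, so the 2H⁺/H₂ couple is the cathode; the Fe²⁺/Fe couple is the anode.
E°cell = E°(cathode) − E°(anode) = +0.00 − (−0.44) = +0.44 V.
The positive value indicates the reaction is spontaneous as written.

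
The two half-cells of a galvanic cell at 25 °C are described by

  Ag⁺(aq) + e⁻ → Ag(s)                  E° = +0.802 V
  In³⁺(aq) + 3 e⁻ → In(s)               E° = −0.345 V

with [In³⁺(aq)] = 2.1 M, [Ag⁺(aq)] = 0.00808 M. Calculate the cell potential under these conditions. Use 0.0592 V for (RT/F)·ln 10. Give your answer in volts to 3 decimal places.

+1.017 V

The Ag⁺/Ag couple has the more positive E°, so it is the cathode; In³⁺/In is the anode.
The standard potential is +0.802 − (−0.345) = +1.147 V and the balanced reaction transfers n = 3 electrons.
For the overall reaction 3 Ag⁺(aq) + In(s) → 3 Ag(s) + In³⁺(aq), Q = [In³⁺(aq)] / [Ag⁺(aq)]^3 = 3.98×10^6, giving log Q = 6.600.
By the Nernst equation, E = +1.147 − (0.0592/3)·(6.600) = +1.017 V.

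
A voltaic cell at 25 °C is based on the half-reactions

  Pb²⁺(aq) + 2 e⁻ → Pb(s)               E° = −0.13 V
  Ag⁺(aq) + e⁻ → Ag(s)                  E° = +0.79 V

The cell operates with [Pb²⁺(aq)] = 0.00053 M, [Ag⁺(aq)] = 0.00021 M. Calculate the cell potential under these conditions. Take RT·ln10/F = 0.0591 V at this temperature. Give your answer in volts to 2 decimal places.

Ag⁺/Ag is reduced (cathode, E° = +0.79 V) and Pb²⁺/Pb is oxidized (anode).
E°cell = +0.79 − (−0.13) = +0.92 V, with n = 2 electrons transferred.
Balancing gives 2 Ag⁺(aq) + Pb(s) → 2 Ag(s) + Pb²⁺(aq); hence Q = [Pb²⁺(aq)] / [Ag⁺(aq)]^2 = 1.2×10^4 (log Q = 4.080).
By the Nernst equation, E = +0.92 − (0.0591/2)·(4.080) = +0.80 V.

+0.80 V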